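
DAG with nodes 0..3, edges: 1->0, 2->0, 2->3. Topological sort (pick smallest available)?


Kahn's algorithm, process smallest node first
Order: [1, 2, 0, 3]


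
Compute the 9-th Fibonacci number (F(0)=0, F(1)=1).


F(n)=F(n-1)+F(n-2)
...F(7)=13, F(8)=21, F(9)=34


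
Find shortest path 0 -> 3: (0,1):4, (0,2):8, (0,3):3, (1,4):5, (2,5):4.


Dijkstra from 0:
Distances: {0: 0, 1: 4, 2: 8, 3: 3, 4: 9, 5: 12}
Shortest distance to 3 = 3, path = [0, 3]


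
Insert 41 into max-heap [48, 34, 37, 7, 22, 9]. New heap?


Append 41: [48, 34, 37, 7, 22, 9, 41]
Bubble up: swap idx 6(41) with idx 2(37)
Result: [48, 34, 41, 7, 22, 9, 37]


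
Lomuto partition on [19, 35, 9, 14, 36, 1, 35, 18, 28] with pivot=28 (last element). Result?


Elements <= 28 go left of pivot.
Result: [19, 9, 14, 1, 18, 28, 35, 36, 35], pivot at index 5


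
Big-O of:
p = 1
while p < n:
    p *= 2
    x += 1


Per nesting level: O(log n) = O(log n)
Complexity: O(log n)


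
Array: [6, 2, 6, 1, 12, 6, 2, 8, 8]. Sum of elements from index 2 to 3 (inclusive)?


Prefix sums: [0, 6, 8, 14, 15, 27, 33, 35, 43, 51]
Sum[2..3] = prefix[4] - prefix[2] = 15 - 8 = 7


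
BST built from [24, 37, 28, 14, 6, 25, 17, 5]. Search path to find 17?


BST root = 24
Search for 17: compare at each node
Path: [24, 14, 17]


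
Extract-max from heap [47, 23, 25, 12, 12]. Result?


Max = 47
Replace root with last, heapify down
Resulting heap: [25, 23, 12, 12]


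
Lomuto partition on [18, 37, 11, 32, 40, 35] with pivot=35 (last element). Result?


Elements <= 35 go left of pivot.
Result: [18, 11, 32, 35, 40, 37], pivot at index 3


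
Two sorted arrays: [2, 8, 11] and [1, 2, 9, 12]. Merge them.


Compare heads, take smaller each step.
Merged: [1, 2, 2, 8, 9, 11, 12]


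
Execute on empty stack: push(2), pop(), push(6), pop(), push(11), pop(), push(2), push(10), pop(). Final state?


push(2) -> [2]
pop() returns 2 -> []
push(6) -> [6]
pop() returns 6 -> []
push(11) -> [11]
pop() returns 11 -> []
push(2) -> [2]
push(10) -> [2, 10]
pop() returns 10 -> [2]
Final stack (bottom to top): [2]


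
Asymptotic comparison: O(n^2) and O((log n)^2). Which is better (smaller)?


polylogarithmic grows slower than quadratic
O((log n)^2) is asymptotically smaller; O(n^2) grows faster


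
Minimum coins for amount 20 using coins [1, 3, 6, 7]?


dp[0]=0; dp[i]=1+min(dp[i-c] for c in coins)
...dp[15]=3, dp[16]=3, dp[17]=3, dp[18]=3, dp[19]=3, dp[20]=3
Minimum coins for 20 = 3


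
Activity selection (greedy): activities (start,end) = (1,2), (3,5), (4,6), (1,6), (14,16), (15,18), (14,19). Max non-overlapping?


Greedy: pick earliest-ending, then skip overlaps.
Selected (3 activities): [(1, 2), (3, 5), (14, 16)]


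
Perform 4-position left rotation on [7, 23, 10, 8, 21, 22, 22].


Left rotate by 4: [21, 22, 22, 7, 23, 10, 8]


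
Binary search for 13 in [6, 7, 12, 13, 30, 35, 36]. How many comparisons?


Search for 13:
[0,6] mid=3 arr[3]=13
Total: 1 comparisons


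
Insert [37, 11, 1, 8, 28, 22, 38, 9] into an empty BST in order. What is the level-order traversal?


Root = 37; build tree by BST insertion.
Level-Order traversal: [37, 11, 38, 1, 28, 8, 22, 9]


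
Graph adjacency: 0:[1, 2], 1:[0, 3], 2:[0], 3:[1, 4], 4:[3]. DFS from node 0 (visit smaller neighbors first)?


DFS stack-based: start with [0]
Visit order: [0, 1, 3, 4, 2]


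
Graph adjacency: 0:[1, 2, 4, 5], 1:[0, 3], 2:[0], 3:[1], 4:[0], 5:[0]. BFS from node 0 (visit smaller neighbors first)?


BFS queue: start with [0]
Visit order: [0, 1, 2, 4, 5, 3]


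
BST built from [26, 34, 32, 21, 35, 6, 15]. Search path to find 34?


BST root = 26
Search for 34: compare at each node
Path: [26, 34]


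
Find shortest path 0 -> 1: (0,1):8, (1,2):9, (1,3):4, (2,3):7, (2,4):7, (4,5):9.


Dijkstra from 0:
Distances: {0: 0, 1: 8, 2: 17, 3: 12, 4: 24, 5: 33}
Shortest distance to 1 = 8, path = [0, 1]


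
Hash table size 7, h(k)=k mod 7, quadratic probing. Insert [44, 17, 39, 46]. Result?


Insertions: 44->slot 2; 17->slot 3; 39->slot 4; 46->slot 5
Table: [None, None, 44, 17, 39, 46, None]


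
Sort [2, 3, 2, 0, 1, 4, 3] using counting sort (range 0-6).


Count array: [1, 1, 2, 2, 1, 0, 0]
Reconstruct: [0, 1, 2, 2, 3, 3, 4]


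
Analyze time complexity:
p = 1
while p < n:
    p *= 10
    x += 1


Per nesting level: O(log n) = O(log n)
Complexity: O(log n)


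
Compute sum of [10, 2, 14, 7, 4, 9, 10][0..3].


Prefix sums: [0, 10, 12, 26, 33, 37, 46, 56]
Sum[0..3] = prefix[4] - prefix[0] = 33 - 0 = 33


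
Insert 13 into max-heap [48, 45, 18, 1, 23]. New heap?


Append 13: [48, 45, 18, 1, 23, 13]
Bubble up: no swaps needed
Result: [48, 45, 18, 1, 23, 13]


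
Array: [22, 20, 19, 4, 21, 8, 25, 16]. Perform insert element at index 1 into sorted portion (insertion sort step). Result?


After one pass: [20, 22, 19, 4, 21, 8, 25, 16]


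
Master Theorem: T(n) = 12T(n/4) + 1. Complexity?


a=12, b=4, c=0. log_4(12)=1.792 > c=0. Case 1: O(n^log_b(a)) = O(n^1.792)
Complexity: O(n^1.792)


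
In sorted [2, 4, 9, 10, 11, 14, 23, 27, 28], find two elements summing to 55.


Two pointers: lo=0, hi=8
Found pair: (27, 28) summing to 55


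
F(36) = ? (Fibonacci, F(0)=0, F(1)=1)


F(n)=F(n-1)+F(n-2)
...F(34)=5702887, F(35)=9227465, F(36)=14930352


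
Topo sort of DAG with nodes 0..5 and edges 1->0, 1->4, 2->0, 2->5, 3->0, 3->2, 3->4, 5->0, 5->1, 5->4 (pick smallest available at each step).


Kahn's algorithm, process smallest node first
Order: [3, 2, 5, 1, 0, 4]


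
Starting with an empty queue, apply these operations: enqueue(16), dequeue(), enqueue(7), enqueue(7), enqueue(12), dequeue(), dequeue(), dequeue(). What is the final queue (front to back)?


enqueue(16) -> [16]
dequeue() returns 16 -> []
enqueue(7) -> [7]
enqueue(7) -> [7, 7]
enqueue(12) -> [7, 7, 12]
dequeue() returns 7 -> [7, 12]
dequeue() returns 7 -> [12]
dequeue() returns 12 -> []
Final queue (front to back): []


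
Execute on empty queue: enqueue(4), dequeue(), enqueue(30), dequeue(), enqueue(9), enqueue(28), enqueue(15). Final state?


enqueue(4) -> [4]
dequeue() returns 4 -> []
enqueue(30) -> [30]
dequeue() returns 30 -> []
enqueue(9) -> [9]
enqueue(28) -> [9, 28]
enqueue(15) -> [9, 28, 15]
Final queue (front to back): [9, 28, 15]


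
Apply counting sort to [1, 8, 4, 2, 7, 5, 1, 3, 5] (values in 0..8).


Count array: [0, 2, 1, 1, 1, 2, 0, 1, 1]
Reconstruct: [1, 1, 2, 3, 4, 5, 5, 7, 8]


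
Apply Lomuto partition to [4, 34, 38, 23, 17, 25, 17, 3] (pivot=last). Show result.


Elements <= 3 go left of pivot.
Result: [3, 34, 38, 23, 17, 25, 17, 4], pivot at index 0


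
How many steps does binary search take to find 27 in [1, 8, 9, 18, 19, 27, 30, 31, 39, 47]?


Search for 27:
[0,9] mid=4 arr[4]=19
[5,9] mid=7 arr[7]=31
[5,6] mid=5 arr[5]=27
Total: 3 comparisons


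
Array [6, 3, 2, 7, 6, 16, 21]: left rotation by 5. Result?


Left rotate by 5: [16, 21, 6, 3, 2, 7, 6]


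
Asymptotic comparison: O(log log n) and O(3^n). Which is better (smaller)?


double-logarithmic grows slower than exponential (base 3)
O(log log n) is asymptotically smaller; O(3^n) grows faster


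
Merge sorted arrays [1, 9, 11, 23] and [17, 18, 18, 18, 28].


Compare heads, take smaller each step.
Merged: [1, 9, 11, 17, 18, 18, 18, 23, 28]


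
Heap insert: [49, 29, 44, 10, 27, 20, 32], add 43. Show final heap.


Append 43: [49, 29, 44, 10, 27, 20, 32, 43]
Bubble up: swap idx 7(43) with idx 3(10); swap idx 3(43) with idx 1(29)
Result: [49, 43, 44, 29, 27, 20, 32, 10]


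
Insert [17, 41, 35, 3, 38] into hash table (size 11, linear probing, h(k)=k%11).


Insertions: 17->slot 6; 41->slot 8; 35->slot 2; 3->slot 3; 38->slot 5
Table: [None, None, 35, 3, None, 38, 17, None, 41, None, None]


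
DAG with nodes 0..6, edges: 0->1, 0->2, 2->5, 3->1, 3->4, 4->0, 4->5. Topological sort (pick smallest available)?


Kahn's algorithm, process smallest node first
Order: [3, 4, 0, 1, 2, 5, 6]


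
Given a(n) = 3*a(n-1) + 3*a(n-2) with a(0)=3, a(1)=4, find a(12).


Build bottom-up:
...a(10)=853416, a(11)=3235545, a(12)=3*3235545+3*853416=12266883


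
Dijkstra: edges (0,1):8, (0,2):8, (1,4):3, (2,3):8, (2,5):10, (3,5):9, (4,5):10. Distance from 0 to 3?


Dijkstra from 0:
Distances: {0: 0, 1: 8, 2: 8, 3: 16, 4: 11, 5: 18}
Shortest distance to 3 = 16, path = [0, 2, 3]


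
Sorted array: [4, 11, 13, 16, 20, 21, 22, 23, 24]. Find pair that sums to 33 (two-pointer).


Two pointers: lo=0, hi=8
Found pair: (11, 22) summing to 33


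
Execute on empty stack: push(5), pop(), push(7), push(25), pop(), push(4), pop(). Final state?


push(5) -> [5]
pop() returns 5 -> []
push(7) -> [7]
push(25) -> [7, 25]
pop() returns 25 -> [7]
push(4) -> [7, 4]
pop() returns 4 -> [7]
Final stack (bottom to top): [7]


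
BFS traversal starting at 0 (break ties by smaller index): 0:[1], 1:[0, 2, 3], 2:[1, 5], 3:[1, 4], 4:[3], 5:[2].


BFS queue: start with [0]
Visit order: [0, 1, 2, 3, 5, 4]


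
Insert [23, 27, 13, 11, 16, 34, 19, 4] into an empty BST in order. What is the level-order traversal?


Root = 23; build tree by BST insertion.
Level-Order traversal: [23, 13, 27, 11, 16, 34, 4, 19]


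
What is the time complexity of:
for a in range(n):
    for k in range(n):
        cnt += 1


Per nesting level: O(n) * O(n) = O(n^2)
Complexity: O(n^2)


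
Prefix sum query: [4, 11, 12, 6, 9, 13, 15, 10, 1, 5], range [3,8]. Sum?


Prefix sums: [0, 4, 15, 27, 33, 42, 55, 70, 80, 81, 86]
Sum[3..8] = prefix[9] - prefix[3] = 81 - 27 = 54


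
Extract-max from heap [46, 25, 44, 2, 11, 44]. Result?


Max = 46
Replace root with last, heapify down
Resulting heap: [44, 25, 44, 2, 11]


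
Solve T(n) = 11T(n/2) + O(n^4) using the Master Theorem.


a=11, b=2, c=4. log_2(11)=3.459 < c=4. Case 3: O(n^c) = O(n^4)
Complexity: O(n^4)


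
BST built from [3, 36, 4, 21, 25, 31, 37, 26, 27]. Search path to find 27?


BST root = 3
Search for 27: compare at each node
Path: [3, 36, 4, 21, 25, 31, 26, 27]


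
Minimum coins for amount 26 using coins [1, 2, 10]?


dp[0]=0; dp[i]=1+min(dp[i-c] for c in coins)
...dp[21]=3, dp[22]=3, dp[23]=4, dp[24]=4, dp[25]=5, dp[26]=5
Minimum coins for 26 = 5


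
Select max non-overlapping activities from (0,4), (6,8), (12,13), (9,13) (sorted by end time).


Greedy: pick earliest-ending, then skip overlaps.
Selected (3 activities): [(0, 4), (6, 8), (12, 13)]


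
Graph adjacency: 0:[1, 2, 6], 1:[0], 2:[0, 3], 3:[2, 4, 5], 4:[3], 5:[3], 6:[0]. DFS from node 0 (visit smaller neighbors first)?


DFS stack-based: start with [0]
Visit order: [0, 1, 2, 3, 4, 5, 6]


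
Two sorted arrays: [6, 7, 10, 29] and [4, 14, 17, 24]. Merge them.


Compare heads, take smaller each step.
Merged: [4, 6, 7, 10, 14, 17, 24, 29]


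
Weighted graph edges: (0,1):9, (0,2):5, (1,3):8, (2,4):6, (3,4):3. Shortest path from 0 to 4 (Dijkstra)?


Dijkstra from 0:
Distances: {0: 0, 1: 9, 2: 5, 3: 14, 4: 11}
Shortest distance to 4 = 11, path = [0, 2, 4]


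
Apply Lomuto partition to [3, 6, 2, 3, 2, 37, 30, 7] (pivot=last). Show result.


Elements <= 7 go left of pivot.
Result: [3, 6, 2, 3, 2, 7, 30, 37], pivot at index 5


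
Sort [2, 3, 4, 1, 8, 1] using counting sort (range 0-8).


Count array: [0, 2, 1, 1, 1, 0, 0, 0, 1]
Reconstruct: [1, 1, 2, 3, 4, 8]


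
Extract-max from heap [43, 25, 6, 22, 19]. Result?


Max = 43
Replace root with last, heapify down
Resulting heap: [25, 22, 6, 19]


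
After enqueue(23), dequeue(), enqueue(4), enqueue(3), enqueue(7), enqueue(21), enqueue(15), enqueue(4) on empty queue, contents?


enqueue(23) -> [23]
dequeue() returns 23 -> []
enqueue(4) -> [4]
enqueue(3) -> [4, 3]
enqueue(7) -> [4, 3, 7]
enqueue(21) -> [4, 3, 7, 21]
enqueue(15) -> [4, 3, 7, 21, 15]
enqueue(4) -> [4, 3, 7, 21, 15, 4]
Final queue (front to back): [4, 3, 7, 21, 15, 4]


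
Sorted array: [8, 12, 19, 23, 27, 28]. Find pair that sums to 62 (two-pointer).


Two pointers: lo=0, hi=5
No pair sums to 62


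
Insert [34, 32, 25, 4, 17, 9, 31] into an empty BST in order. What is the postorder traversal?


Root = 34; build tree by BST insertion.
Postorder traversal: [9, 17, 4, 31, 25, 32, 34]


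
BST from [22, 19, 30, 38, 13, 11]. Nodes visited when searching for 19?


BST root = 22
Search for 19: compare at each node
Path: [22, 19]


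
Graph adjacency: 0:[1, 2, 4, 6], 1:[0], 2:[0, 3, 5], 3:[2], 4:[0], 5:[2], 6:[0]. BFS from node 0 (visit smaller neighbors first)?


BFS queue: start with [0]
Visit order: [0, 1, 2, 4, 6, 3, 5]


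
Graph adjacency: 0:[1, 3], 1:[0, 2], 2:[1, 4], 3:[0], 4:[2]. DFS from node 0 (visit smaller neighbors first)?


DFS stack-based: start with [0]
Visit order: [0, 1, 2, 4, 3]


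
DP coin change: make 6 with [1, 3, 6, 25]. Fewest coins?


dp[0]=0; dp[i]=1+min(dp[i-c] for c in coins)
...dp[1]=1, dp[2]=2, dp[3]=1, dp[4]=2, dp[5]=3, dp[6]=1
Minimum coins for 6 = 1


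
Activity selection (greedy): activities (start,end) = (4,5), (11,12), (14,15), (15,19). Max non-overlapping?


Greedy: pick earliest-ending, then skip overlaps.
Selected (4 activities): [(4, 5), (11, 12), (14, 15), (15, 19)]


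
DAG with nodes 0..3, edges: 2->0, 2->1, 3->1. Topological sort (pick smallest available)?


Kahn's algorithm, process smallest node first
Order: [2, 0, 3, 1]


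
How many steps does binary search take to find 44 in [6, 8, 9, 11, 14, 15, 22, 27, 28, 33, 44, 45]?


Search for 44:
[0,11] mid=5 arr[5]=15
[6,11] mid=8 arr[8]=28
[9,11] mid=10 arr[10]=44
Total: 3 comparisons


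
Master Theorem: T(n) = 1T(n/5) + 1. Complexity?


a=1, b=5, c=0. log_5(1)=0 = c=0. Case 2: O(n^c log n) = O(log n)
Complexity: O(log n)


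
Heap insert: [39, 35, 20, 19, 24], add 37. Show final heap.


Append 37: [39, 35, 20, 19, 24, 37]
Bubble up: swap idx 5(37) with idx 2(20)
Result: [39, 35, 37, 19, 24, 20]


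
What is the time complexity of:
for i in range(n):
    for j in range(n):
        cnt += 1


Per nesting level: O(n) * O(n) = O(n^2)
Complexity: O(n^2)


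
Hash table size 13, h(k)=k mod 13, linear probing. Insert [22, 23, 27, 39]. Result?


Insertions: 22->slot 9; 23->slot 10; 27->slot 1; 39->slot 0
Table: [39, 27, None, None, None, None, None, None, None, 22, 23, None, None]


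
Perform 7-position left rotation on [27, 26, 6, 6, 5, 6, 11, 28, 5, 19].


Left rotate by 7: [28, 5, 19, 27, 26, 6, 6, 5, 6, 11]


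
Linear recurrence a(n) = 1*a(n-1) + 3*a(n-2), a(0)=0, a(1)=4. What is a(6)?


Build bottom-up:
...a(4)=28, a(5)=76, a(6)=1*76+3*28=160


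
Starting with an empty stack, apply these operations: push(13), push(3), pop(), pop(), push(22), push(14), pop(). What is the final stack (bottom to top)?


push(13) -> [13]
push(3) -> [13, 3]
pop() returns 3 -> [13]
pop() returns 13 -> []
push(22) -> [22]
push(14) -> [22, 14]
pop() returns 14 -> [22]
Final stack (bottom to top): [22]


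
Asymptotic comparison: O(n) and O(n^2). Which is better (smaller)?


linear grows slower than quadratic
O(n) is asymptotically smaller; O(n^2) grows faster


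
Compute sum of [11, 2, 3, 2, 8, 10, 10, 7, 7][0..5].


Prefix sums: [0, 11, 13, 16, 18, 26, 36, 46, 53, 60]
Sum[0..5] = prefix[6] - prefix[0] = 36 - 0 = 36


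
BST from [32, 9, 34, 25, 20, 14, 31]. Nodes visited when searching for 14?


BST root = 32
Search for 14: compare at each node
Path: [32, 9, 25, 20, 14]


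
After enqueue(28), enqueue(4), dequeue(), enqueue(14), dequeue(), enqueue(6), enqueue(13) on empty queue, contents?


enqueue(28) -> [28]
enqueue(4) -> [28, 4]
dequeue() returns 28 -> [4]
enqueue(14) -> [4, 14]
dequeue() returns 4 -> [14]
enqueue(6) -> [14, 6]
enqueue(13) -> [14, 6, 13]
Final queue (front to back): [14, 6, 13]


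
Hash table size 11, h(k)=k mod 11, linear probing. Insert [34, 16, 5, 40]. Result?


Insertions: 34->slot 1; 16->slot 5; 5->slot 6; 40->slot 7
Table: [None, 34, None, None, None, 16, 5, 40, None, None, None]


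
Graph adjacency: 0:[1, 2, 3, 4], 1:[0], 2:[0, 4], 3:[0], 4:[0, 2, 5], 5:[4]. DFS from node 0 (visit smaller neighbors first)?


DFS stack-based: start with [0]
Visit order: [0, 1, 2, 4, 5, 3]


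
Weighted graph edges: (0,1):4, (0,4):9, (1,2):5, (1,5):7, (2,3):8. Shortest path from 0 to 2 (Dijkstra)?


Dijkstra from 0:
Distances: {0: 0, 1: 4, 2: 9, 3: 17, 4: 9, 5: 11}
Shortest distance to 2 = 9, path = [0, 1, 2]


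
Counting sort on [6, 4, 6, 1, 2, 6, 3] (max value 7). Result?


Count array: [0, 1, 1, 1, 1, 0, 3, 0]
Reconstruct: [1, 2, 3, 4, 6, 6, 6]


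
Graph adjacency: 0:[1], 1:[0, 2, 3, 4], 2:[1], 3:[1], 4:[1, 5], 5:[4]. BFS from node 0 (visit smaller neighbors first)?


BFS queue: start with [0]
Visit order: [0, 1, 2, 3, 4, 5]


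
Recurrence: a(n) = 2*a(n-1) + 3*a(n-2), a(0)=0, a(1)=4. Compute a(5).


Build bottom-up:
...a(3)=28, a(4)=80, a(5)=2*80+3*28=244


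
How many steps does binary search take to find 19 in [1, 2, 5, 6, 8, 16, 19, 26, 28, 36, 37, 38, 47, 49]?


Search for 19:
[0,13] mid=6 arr[6]=19
Total: 1 comparisons


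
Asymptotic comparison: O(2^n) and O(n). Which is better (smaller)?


linear grows slower than exponential
O(n) is asymptotically smaller; O(2^n) grows faster


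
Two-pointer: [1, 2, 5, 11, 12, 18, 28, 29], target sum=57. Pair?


Two pointers: lo=0, hi=7
Found pair: (28, 29) summing to 57


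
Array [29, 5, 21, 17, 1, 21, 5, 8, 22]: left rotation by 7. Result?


Left rotate by 7: [8, 22, 29, 5, 21, 17, 1, 21, 5]


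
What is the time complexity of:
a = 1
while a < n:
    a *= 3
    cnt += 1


Per nesting level: O(log n) = O(log n)
Complexity: O(log n)


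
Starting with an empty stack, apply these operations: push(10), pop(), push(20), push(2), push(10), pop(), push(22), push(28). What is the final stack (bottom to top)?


push(10) -> [10]
pop() returns 10 -> []
push(20) -> [20]
push(2) -> [20, 2]
push(10) -> [20, 2, 10]
pop() returns 10 -> [20, 2]
push(22) -> [20, 2, 22]
push(28) -> [20, 2, 22, 28]
Final stack (bottom to top): [20, 2, 22, 28]


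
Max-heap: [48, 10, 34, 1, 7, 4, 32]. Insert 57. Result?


Append 57: [48, 10, 34, 1, 7, 4, 32, 57]
Bubble up: swap idx 7(57) with idx 3(1); swap idx 3(57) with idx 1(10); swap idx 1(57) with idx 0(48)
Result: [57, 48, 34, 10, 7, 4, 32, 1]


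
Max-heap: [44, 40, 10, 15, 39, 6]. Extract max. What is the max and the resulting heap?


Max = 44
Replace root with last, heapify down
Resulting heap: [40, 39, 10, 15, 6]


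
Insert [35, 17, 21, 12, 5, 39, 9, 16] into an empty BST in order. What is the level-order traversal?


Root = 35; build tree by BST insertion.
Level-Order traversal: [35, 17, 39, 12, 21, 5, 16, 9]


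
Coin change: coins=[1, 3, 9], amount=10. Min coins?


dp[0]=0; dp[i]=1+min(dp[i-c] for c in coins)
...dp[5]=3, dp[6]=2, dp[7]=3, dp[8]=4, dp[9]=1, dp[10]=2
Minimum coins for 10 = 2


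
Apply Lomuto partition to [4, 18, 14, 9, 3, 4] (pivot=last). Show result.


Elements <= 4 go left of pivot.
Result: [4, 3, 4, 9, 18, 14], pivot at index 2


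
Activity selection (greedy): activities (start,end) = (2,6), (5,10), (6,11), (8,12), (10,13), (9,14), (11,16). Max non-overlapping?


Greedy: pick earliest-ending, then skip overlaps.
Selected (3 activities): [(2, 6), (6, 11), (11, 16)]


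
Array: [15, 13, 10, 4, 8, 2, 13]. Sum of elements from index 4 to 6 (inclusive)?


Prefix sums: [0, 15, 28, 38, 42, 50, 52, 65]
Sum[4..6] = prefix[7] - prefix[4] = 65 - 42 = 23


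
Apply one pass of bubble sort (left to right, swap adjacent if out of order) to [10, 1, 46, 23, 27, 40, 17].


After one pass: [1, 10, 23, 27, 40, 17, 46]


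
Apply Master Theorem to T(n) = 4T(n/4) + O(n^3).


a=4, b=4, c=3. log_4(4)=1 < c=3. Case 3: O(n^c) = O(n^3)
Complexity: O(n^3)


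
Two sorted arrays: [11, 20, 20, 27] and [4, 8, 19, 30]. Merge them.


Compare heads, take smaller each step.
Merged: [4, 8, 11, 19, 20, 20, 27, 30]


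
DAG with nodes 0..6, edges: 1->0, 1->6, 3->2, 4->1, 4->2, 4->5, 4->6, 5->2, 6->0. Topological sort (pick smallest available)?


Kahn's algorithm, process smallest node first
Order: [3, 4, 1, 5, 2, 6, 0]


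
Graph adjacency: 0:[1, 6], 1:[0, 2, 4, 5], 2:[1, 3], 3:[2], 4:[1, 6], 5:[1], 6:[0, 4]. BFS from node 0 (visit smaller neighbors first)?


BFS queue: start with [0]
Visit order: [0, 1, 6, 2, 4, 5, 3]


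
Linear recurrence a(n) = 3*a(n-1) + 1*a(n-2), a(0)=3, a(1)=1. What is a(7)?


Build bottom-up:
...a(5)=208, a(6)=687, a(7)=3*687+1*208=2269


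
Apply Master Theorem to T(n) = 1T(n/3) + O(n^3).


a=1, b=3, c=3. log_3(1)=0 < c=3. Case 3: O(n^c) = O(n^3)
Complexity: O(n^3)


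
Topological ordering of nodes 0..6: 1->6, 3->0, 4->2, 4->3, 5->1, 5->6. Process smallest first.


Kahn's algorithm, process smallest node first
Order: [4, 2, 3, 0, 5, 1, 6]


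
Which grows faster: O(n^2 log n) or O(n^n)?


n^2 log n grows slower than n^n
O(n^2 log n) is asymptotically smaller; O(n^n) grows faster


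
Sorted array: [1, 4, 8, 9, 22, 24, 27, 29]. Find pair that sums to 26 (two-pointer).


Two pointers: lo=0, hi=7
Found pair: (4, 22) summing to 26


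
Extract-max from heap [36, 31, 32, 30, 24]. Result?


Max = 36
Replace root with last, heapify down
Resulting heap: [32, 31, 24, 30]


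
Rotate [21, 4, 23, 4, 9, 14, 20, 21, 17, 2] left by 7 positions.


Left rotate by 7: [21, 17, 2, 21, 4, 23, 4, 9, 14, 20]


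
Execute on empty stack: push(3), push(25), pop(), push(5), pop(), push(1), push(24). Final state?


push(3) -> [3]
push(25) -> [3, 25]
pop() returns 25 -> [3]
push(5) -> [3, 5]
pop() returns 5 -> [3]
push(1) -> [3, 1]
push(24) -> [3, 1, 24]
Final stack (bottom to top): [3, 1, 24]


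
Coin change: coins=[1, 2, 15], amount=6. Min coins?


dp[0]=0; dp[i]=1+min(dp[i-c] for c in coins)
...dp[1]=1, dp[2]=1, dp[3]=2, dp[4]=2, dp[5]=3, dp[6]=3
Minimum coins for 6 = 3


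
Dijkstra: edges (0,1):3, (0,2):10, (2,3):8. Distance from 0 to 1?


Dijkstra from 0:
Distances: {0: 0, 1: 3, 2: 10, 3: 18}
Shortest distance to 1 = 3, path = [0, 1]


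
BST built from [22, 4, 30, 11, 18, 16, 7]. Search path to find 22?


BST root = 22
Search for 22: compare at each node
Path: [22]


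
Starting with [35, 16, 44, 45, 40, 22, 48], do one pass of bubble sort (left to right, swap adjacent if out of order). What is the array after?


After one pass: [16, 35, 44, 40, 22, 45, 48]


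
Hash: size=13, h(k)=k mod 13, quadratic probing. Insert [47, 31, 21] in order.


Insertions: 47->slot 8; 31->slot 5; 21->slot 9
Table: [None, None, None, None, None, 31, None, None, 47, 21, None, None, None]


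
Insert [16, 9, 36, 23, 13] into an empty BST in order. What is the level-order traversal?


Root = 16; build tree by BST insertion.
Level-Order traversal: [16, 9, 36, 13, 23]


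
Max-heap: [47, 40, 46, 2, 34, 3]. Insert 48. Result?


Append 48: [47, 40, 46, 2, 34, 3, 48]
Bubble up: swap idx 6(48) with idx 2(46); swap idx 2(48) with idx 0(47)
Result: [48, 40, 47, 2, 34, 3, 46]


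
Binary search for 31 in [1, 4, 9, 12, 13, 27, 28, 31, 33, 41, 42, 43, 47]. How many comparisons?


Search for 31:
[0,12] mid=6 arr[6]=28
[7,12] mid=9 arr[9]=41
[7,8] mid=7 arr[7]=31
Total: 3 comparisons


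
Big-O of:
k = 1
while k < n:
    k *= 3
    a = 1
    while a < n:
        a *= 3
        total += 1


Per nesting level: O(log n) * O(log n) = O((log n)^2)
Complexity: O((log n)^2)


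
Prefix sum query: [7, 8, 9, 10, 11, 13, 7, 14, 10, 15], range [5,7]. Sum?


Prefix sums: [0, 7, 15, 24, 34, 45, 58, 65, 79, 89, 104]
Sum[5..7] = prefix[8] - prefix[5] = 79 - 45 = 34


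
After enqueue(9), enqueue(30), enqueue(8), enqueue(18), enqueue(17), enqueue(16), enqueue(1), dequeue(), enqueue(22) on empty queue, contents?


enqueue(9) -> [9]
enqueue(30) -> [9, 30]
enqueue(8) -> [9, 30, 8]
enqueue(18) -> [9, 30, 8, 18]
enqueue(17) -> [9, 30, 8, 18, 17]
enqueue(16) -> [9, 30, 8, 18, 17, 16]
enqueue(1) -> [9, 30, 8, 18, 17, 16, 1]
dequeue() returns 9 -> [30, 8, 18, 17, 16, 1]
enqueue(22) -> [30, 8, 18, 17, 16, 1, 22]
Final queue (front to back): [30, 8, 18, 17, 16, 1, 22]


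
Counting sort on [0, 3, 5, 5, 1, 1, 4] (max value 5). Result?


Count array: [1, 2, 0, 1, 1, 2]
Reconstruct: [0, 1, 1, 3, 4, 5, 5]


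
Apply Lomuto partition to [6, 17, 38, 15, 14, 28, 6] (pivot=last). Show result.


Elements <= 6 go left of pivot.
Result: [6, 6, 38, 15, 14, 28, 17], pivot at index 1


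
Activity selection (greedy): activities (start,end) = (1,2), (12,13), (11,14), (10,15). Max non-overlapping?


Greedy: pick earliest-ending, then skip overlaps.
Selected (2 activities): [(1, 2), (12, 13)]


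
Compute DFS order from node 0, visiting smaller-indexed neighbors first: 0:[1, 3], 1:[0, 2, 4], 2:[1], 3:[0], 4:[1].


DFS stack-based: start with [0]
Visit order: [0, 1, 2, 4, 3]


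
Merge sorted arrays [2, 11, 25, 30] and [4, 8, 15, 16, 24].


Compare heads, take smaller each step.
Merged: [2, 4, 8, 11, 15, 16, 24, 25, 30]


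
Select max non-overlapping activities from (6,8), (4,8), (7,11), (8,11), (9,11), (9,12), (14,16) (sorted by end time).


Greedy: pick earliest-ending, then skip overlaps.
Selected (3 activities): [(6, 8), (8, 11), (14, 16)]


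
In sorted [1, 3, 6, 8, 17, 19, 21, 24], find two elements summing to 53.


Two pointers: lo=0, hi=7
No pair sums to 53


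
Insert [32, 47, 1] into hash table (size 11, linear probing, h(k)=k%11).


Insertions: 32->slot 10; 47->slot 3; 1->slot 1
Table: [None, 1, None, 47, None, None, None, None, None, None, 32]


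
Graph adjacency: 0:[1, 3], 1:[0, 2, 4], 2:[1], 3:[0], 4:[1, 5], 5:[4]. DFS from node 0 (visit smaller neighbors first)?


DFS stack-based: start with [0]
Visit order: [0, 1, 2, 4, 5, 3]


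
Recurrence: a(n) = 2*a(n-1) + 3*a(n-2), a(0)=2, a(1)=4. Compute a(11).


Build bottom-up:
...a(9)=29524, a(10)=88574, a(11)=2*88574+3*29524=265720


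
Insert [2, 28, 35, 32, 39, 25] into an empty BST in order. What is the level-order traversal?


Root = 2; build tree by BST insertion.
Level-Order traversal: [2, 28, 25, 35, 32, 39]


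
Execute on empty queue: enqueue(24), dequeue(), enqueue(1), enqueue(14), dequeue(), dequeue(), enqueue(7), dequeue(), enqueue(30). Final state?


enqueue(24) -> [24]
dequeue() returns 24 -> []
enqueue(1) -> [1]
enqueue(14) -> [1, 14]
dequeue() returns 1 -> [14]
dequeue() returns 14 -> []
enqueue(7) -> [7]
dequeue() returns 7 -> []
enqueue(30) -> [30]
Final queue (front to back): [30]


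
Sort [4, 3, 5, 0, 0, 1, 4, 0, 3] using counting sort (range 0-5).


Count array: [3, 1, 0, 2, 2, 1]
Reconstruct: [0, 0, 0, 1, 3, 3, 4, 4, 5]


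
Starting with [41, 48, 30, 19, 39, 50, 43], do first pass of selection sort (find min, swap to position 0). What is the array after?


After one pass: [19, 48, 30, 41, 39, 50, 43]


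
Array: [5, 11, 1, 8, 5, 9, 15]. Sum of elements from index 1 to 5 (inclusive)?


Prefix sums: [0, 5, 16, 17, 25, 30, 39, 54]
Sum[1..5] = prefix[6] - prefix[1] = 39 - 5 = 34


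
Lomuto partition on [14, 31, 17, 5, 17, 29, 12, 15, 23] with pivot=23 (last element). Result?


Elements <= 23 go left of pivot.
Result: [14, 17, 5, 17, 12, 15, 23, 29, 31], pivot at index 6


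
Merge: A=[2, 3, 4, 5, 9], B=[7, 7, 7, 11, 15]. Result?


Compare heads, take smaller each step.
Merged: [2, 3, 4, 5, 7, 7, 7, 9, 11, 15]


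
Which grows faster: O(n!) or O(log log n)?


double-logarithmic grows slower than factorial
O(log log n) is asymptotically smaller; O(n!) grows faster


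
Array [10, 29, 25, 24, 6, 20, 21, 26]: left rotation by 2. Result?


Left rotate by 2: [25, 24, 6, 20, 21, 26, 10, 29]


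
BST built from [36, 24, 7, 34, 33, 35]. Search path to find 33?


BST root = 36
Search for 33: compare at each node
Path: [36, 24, 34, 33]


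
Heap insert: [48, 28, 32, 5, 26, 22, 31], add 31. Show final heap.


Append 31: [48, 28, 32, 5, 26, 22, 31, 31]
Bubble up: swap idx 7(31) with idx 3(5); swap idx 3(31) with idx 1(28)
Result: [48, 31, 32, 28, 26, 22, 31, 5]


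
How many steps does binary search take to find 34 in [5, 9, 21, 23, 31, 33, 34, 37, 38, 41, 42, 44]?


Search for 34:
[0,11] mid=5 arr[5]=33
[6,11] mid=8 arr[8]=38
[6,7] mid=6 arr[6]=34
Total: 3 comparisons


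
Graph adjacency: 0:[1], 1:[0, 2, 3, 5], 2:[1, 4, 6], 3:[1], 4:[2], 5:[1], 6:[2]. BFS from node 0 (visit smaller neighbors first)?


BFS queue: start with [0]
Visit order: [0, 1, 2, 3, 5, 4, 6]


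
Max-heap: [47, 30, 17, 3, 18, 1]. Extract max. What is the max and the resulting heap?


Max = 47
Replace root with last, heapify down
Resulting heap: [30, 18, 17, 3, 1]


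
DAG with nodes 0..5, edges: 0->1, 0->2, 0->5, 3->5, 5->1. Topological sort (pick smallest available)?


Kahn's algorithm, process smallest node first
Order: [0, 2, 3, 4, 5, 1]


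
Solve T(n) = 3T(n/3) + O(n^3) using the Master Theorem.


a=3, b=3, c=3. log_3(3)=1 < c=3. Case 3: O(n^c) = O(n^3)
Complexity: O(n^3)


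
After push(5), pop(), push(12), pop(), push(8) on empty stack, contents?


push(5) -> [5]
pop() returns 5 -> []
push(12) -> [12]
pop() returns 12 -> []
push(8) -> [8]
Final stack (bottom to top): [8]


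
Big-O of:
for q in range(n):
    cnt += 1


Per nesting level: O(n) = O(n)
Complexity: O(n)


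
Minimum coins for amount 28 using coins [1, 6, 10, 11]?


dp[0]=0; dp[i]=1+min(dp[i-c] for c in coins)
...dp[23]=3, dp[24]=4, dp[25]=5, dp[26]=3, dp[27]=3, dp[28]=3
Minimum coins for 28 = 3


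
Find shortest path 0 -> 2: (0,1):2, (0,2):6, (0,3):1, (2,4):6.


Dijkstra from 0:
Distances: {0: 0, 1: 2, 2: 6, 3: 1, 4: 12}
Shortest distance to 2 = 6, path = [0, 2]


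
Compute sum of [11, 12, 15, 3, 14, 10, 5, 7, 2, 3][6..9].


Prefix sums: [0, 11, 23, 38, 41, 55, 65, 70, 77, 79, 82]
Sum[6..9] = prefix[10] - prefix[6] = 82 - 65 = 17


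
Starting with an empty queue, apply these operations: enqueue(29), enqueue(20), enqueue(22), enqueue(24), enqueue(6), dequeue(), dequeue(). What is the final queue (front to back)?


enqueue(29) -> [29]
enqueue(20) -> [29, 20]
enqueue(22) -> [29, 20, 22]
enqueue(24) -> [29, 20, 22, 24]
enqueue(6) -> [29, 20, 22, 24, 6]
dequeue() returns 29 -> [20, 22, 24, 6]
dequeue() returns 20 -> [22, 24, 6]
Final queue (front to back): [22, 24, 6]


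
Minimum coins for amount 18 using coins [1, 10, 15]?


dp[0]=0; dp[i]=1+min(dp[i-c] for c in coins)
...dp[13]=4, dp[14]=5, dp[15]=1, dp[16]=2, dp[17]=3, dp[18]=4
Minimum coins for 18 = 4


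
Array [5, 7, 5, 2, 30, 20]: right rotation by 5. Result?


Right rotate by 5: [7, 5, 2, 30, 20, 5]


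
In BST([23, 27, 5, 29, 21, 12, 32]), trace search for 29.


BST root = 23
Search for 29: compare at each node
Path: [23, 27, 29]


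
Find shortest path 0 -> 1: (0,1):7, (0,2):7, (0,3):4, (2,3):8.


Dijkstra from 0:
Distances: {0: 0, 1: 7, 2: 7, 3: 4}
Shortest distance to 1 = 7, path = [0, 1]


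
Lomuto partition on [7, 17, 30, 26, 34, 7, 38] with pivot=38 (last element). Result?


Elements <= 38 go left of pivot.
Result: [7, 17, 30, 26, 34, 7, 38], pivot at index 6


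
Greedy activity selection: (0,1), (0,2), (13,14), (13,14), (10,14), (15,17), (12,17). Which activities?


Greedy: pick earliest-ending, then skip overlaps.
Selected (3 activities): [(0, 1), (13, 14), (15, 17)]


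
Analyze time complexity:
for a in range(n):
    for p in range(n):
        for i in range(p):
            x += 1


Per nesting level: O(n) * O(n) * O(n) [triangular over p] = O(n^3)
Complexity: O(n^3)


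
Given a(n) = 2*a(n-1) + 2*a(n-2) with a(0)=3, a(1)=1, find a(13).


Build bottom-up:
...a(11)=58400, a(12)=159552, a(13)=2*159552+2*58400=435904


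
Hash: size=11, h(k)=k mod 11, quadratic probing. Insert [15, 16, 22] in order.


Insertions: 15->slot 4; 16->slot 5; 22->slot 0
Table: [22, None, None, None, 15, 16, None, None, None, None, None]


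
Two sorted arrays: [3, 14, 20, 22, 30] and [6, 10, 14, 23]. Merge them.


Compare heads, take smaller each step.
Merged: [3, 6, 10, 14, 14, 20, 22, 23, 30]


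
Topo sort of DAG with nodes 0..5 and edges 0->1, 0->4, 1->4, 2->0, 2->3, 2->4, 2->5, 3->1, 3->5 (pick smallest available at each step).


Kahn's algorithm, process smallest node first
Order: [2, 0, 3, 1, 4, 5]


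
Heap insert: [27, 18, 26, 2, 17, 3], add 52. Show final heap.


Append 52: [27, 18, 26, 2, 17, 3, 52]
Bubble up: swap idx 6(52) with idx 2(26); swap idx 2(52) with idx 0(27)
Result: [52, 18, 27, 2, 17, 3, 26]


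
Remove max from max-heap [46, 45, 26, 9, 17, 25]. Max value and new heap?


Max = 46
Replace root with last, heapify down
Resulting heap: [45, 25, 26, 9, 17]


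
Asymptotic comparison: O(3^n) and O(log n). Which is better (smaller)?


logarithmic grows slower than exponential (base 3)
O(log n) is asymptotically smaller; O(3^n) grows faster


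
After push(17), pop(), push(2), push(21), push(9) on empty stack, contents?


push(17) -> [17]
pop() returns 17 -> []
push(2) -> [2]
push(21) -> [2, 21]
push(9) -> [2, 21, 9]
Final stack (bottom to top): [2, 21, 9]


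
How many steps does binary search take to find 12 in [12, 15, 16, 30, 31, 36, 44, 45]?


Search for 12:
[0,7] mid=3 arr[3]=30
[0,2] mid=1 arr[1]=15
[0,0] mid=0 arr[0]=12
Total: 3 comparisons


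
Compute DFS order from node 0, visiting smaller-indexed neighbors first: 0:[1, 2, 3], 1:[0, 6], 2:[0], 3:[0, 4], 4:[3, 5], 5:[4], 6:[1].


DFS stack-based: start with [0]
Visit order: [0, 1, 6, 2, 3, 4, 5]


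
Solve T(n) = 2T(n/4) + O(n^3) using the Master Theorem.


a=2, b=4, c=3. log_4(2)=0.5 < c=3. Case 3: O(n^c) = O(n^3)
Complexity: O(n^3)


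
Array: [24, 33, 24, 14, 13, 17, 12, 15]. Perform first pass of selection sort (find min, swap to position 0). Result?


After one pass: [12, 33, 24, 14, 13, 17, 24, 15]


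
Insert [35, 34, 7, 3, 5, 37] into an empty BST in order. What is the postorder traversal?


Root = 35; build tree by BST insertion.
Postorder traversal: [5, 3, 7, 34, 37, 35]


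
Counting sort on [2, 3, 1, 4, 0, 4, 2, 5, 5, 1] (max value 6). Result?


Count array: [1, 2, 2, 1, 2, 2, 0]
Reconstruct: [0, 1, 1, 2, 2, 3, 4, 4, 5, 5]


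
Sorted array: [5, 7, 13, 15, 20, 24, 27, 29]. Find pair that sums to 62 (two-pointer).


Two pointers: lo=0, hi=7
No pair sums to 62


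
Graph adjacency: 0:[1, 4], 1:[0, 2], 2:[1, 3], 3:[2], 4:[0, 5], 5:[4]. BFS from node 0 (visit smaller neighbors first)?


BFS queue: start with [0]
Visit order: [0, 1, 4, 2, 5, 3]


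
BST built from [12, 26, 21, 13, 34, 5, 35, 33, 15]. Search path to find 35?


BST root = 12
Search for 35: compare at each node
Path: [12, 26, 34, 35]


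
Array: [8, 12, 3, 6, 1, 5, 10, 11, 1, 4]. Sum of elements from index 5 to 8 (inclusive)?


Prefix sums: [0, 8, 20, 23, 29, 30, 35, 45, 56, 57, 61]
Sum[5..8] = prefix[9] - prefix[5] = 57 - 30 = 27


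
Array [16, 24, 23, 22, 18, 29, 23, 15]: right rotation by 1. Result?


Right rotate by 1: [15, 16, 24, 23, 22, 18, 29, 23]


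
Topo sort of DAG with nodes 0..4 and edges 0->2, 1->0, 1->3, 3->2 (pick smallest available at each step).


Kahn's algorithm, process smallest node first
Order: [1, 0, 3, 2, 4]


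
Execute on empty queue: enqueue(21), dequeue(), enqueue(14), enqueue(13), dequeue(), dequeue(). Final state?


enqueue(21) -> [21]
dequeue() returns 21 -> []
enqueue(14) -> [14]
enqueue(13) -> [14, 13]
dequeue() returns 14 -> [13]
dequeue() returns 13 -> []
Final queue (front to back): []


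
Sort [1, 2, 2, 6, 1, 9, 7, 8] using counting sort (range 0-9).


Count array: [0, 2, 2, 0, 0, 0, 1, 1, 1, 1]
Reconstruct: [1, 1, 2, 2, 6, 7, 8, 9]


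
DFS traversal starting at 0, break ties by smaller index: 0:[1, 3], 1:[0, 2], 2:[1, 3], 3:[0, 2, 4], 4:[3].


DFS stack-based: start with [0]
Visit order: [0, 1, 2, 3, 4]


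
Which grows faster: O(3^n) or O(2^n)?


exponential grows slower than exponential (base 3)
O(2^n) is asymptotically smaller; O(3^n) grows faster


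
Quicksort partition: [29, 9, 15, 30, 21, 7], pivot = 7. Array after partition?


Elements <= 7 go left of pivot.
Result: [7, 9, 15, 30, 21, 29], pivot at index 0


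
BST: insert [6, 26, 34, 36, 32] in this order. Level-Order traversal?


Root = 6; build tree by BST insertion.
Level-Order traversal: [6, 26, 34, 32, 36]


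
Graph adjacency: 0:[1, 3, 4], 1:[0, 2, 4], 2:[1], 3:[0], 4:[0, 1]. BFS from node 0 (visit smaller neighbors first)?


BFS queue: start with [0]
Visit order: [0, 1, 3, 4, 2]


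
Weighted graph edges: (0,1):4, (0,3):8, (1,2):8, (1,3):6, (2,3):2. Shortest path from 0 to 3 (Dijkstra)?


Dijkstra from 0:
Distances: {0: 0, 1: 4, 2: 10, 3: 8}
Shortest distance to 3 = 8, path = [0, 3]


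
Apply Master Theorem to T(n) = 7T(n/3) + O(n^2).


a=7, b=3, c=2. log_3(7)=1.771 < c=2. Case 3: O(n^c) = O(n^2)
Complexity: O(n^2)


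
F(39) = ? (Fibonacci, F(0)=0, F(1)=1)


F(n)=F(n-1)+F(n-2)
...F(37)=24157817, F(38)=39088169, F(39)=63245986


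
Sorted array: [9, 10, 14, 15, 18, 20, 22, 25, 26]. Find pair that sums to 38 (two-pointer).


Two pointers: lo=0, hi=8
Found pair: (18, 20) summing to 38


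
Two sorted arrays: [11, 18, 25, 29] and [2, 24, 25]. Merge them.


Compare heads, take smaller each step.
Merged: [2, 11, 18, 24, 25, 25, 29]


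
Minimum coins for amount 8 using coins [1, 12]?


dp[0]=0; dp[i]=1+min(dp[i-c] for c in coins)
...dp[3]=3, dp[4]=4, dp[5]=5, dp[6]=6, dp[7]=7, dp[8]=8
Minimum coins for 8 = 8


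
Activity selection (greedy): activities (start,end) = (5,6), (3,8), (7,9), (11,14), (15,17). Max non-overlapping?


Greedy: pick earliest-ending, then skip overlaps.
Selected (4 activities): [(5, 6), (7, 9), (11, 14), (15, 17)]


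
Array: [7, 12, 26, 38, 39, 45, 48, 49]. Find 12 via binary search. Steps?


Search for 12:
[0,7] mid=3 arr[3]=38
[0,2] mid=1 arr[1]=12
Total: 2 comparisons


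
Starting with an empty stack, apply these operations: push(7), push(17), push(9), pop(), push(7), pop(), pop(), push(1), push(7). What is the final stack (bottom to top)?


push(7) -> [7]
push(17) -> [7, 17]
push(9) -> [7, 17, 9]
pop() returns 9 -> [7, 17]
push(7) -> [7, 17, 7]
pop() returns 7 -> [7, 17]
pop() returns 17 -> [7]
push(1) -> [7, 1]
push(7) -> [7, 1, 7]
Final stack (bottom to top): [7, 1, 7]


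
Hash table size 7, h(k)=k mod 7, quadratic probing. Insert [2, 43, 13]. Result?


Insertions: 2->slot 2; 43->slot 1; 13->slot 6
Table: [None, 43, 2, None, None, None, 13]


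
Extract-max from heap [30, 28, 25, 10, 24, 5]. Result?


Max = 30
Replace root with last, heapify down
Resulting heap: [28, 24, 25, 10, 5]


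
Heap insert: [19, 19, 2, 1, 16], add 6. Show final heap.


Append 6: [19, 19, 2, 1, 16, 6]
Bubble up: swap idx 5(6) with idx 2(2)
Result: [19, 19, 6, 1, 16, 2]


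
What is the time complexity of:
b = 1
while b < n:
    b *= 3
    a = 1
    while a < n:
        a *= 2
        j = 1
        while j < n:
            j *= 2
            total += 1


Per nesting level: O(log n) * O(log n) * O(log n) = O((log n)^3)
Complexity: O((log n)^3)


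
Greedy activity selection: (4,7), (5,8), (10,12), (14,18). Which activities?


Greedy: pick earliest-ending, then skip overlaps.
Selected (3 activities): [(4, 7), (10, 12), (14, 18)]


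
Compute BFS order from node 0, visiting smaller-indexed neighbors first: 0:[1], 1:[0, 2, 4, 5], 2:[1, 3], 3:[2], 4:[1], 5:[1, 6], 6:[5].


BFS queue: start with [0]
Visit order: [0, 1, 2, 4, 5, 3, 6]
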